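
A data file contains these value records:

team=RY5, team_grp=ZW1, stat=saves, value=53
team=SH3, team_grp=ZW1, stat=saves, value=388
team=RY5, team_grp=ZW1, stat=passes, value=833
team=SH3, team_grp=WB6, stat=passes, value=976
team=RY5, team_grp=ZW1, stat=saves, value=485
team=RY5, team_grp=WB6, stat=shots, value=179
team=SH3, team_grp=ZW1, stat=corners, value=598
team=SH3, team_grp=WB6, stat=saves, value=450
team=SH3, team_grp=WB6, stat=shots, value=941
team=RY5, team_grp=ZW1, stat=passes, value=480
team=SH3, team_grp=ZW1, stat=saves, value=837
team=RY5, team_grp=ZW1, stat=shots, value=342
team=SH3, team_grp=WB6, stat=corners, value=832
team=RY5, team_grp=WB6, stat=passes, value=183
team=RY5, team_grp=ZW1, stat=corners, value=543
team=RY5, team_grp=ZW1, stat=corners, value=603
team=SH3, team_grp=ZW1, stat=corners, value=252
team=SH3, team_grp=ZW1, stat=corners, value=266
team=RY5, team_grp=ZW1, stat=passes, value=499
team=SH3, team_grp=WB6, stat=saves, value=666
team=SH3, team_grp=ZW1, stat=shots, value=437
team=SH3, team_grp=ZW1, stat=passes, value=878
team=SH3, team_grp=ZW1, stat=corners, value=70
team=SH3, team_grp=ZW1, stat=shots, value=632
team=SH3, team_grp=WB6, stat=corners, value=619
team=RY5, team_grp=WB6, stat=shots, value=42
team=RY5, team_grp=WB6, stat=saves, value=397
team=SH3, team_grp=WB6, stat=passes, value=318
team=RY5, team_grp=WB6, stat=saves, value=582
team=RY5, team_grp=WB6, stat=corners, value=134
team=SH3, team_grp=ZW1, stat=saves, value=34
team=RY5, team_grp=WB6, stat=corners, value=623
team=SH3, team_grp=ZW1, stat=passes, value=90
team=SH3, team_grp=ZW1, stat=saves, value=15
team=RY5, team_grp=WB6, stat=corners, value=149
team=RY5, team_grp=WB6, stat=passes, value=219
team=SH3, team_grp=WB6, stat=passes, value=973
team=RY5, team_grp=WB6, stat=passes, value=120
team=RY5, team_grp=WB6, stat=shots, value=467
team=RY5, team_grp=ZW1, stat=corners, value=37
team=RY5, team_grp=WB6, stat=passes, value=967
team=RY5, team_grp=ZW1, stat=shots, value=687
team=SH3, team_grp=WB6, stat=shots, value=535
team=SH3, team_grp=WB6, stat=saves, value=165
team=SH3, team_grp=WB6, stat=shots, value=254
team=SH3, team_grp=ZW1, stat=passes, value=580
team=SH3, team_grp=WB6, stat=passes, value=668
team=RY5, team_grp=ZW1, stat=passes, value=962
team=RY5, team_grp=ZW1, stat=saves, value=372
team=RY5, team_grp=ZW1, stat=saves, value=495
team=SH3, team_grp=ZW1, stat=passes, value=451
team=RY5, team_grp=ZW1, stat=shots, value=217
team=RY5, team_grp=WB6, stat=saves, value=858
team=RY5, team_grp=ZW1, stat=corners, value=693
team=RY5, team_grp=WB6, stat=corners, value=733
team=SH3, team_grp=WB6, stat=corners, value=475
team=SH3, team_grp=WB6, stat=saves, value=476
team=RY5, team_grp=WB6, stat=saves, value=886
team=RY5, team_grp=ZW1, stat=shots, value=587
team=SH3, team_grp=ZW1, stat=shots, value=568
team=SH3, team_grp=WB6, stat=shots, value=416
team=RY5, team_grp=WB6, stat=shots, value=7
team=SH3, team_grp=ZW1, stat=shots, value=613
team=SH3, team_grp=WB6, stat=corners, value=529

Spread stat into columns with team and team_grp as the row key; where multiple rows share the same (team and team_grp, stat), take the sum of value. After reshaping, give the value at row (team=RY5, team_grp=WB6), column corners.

Rows with team=RY5, team_grp=WB6 and stat=corners: value values are 134, 623, 149, 733.
134 + 623 + 149 + 733 = 1639.

1639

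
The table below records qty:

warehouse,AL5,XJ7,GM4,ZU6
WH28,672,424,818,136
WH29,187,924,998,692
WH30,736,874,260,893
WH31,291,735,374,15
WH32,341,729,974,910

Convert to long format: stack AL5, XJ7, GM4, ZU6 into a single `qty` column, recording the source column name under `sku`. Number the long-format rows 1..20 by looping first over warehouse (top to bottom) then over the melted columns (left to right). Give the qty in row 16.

15

20 rows total (5 × 4). Row 16: index ⌊(16-1)/4⌋ = 3 into warehouse → WH31; (16-1) mod 4 = 3 into the melted columns → ZU6.
So row 16 is (WH31, ZU6, 15); qty = 15.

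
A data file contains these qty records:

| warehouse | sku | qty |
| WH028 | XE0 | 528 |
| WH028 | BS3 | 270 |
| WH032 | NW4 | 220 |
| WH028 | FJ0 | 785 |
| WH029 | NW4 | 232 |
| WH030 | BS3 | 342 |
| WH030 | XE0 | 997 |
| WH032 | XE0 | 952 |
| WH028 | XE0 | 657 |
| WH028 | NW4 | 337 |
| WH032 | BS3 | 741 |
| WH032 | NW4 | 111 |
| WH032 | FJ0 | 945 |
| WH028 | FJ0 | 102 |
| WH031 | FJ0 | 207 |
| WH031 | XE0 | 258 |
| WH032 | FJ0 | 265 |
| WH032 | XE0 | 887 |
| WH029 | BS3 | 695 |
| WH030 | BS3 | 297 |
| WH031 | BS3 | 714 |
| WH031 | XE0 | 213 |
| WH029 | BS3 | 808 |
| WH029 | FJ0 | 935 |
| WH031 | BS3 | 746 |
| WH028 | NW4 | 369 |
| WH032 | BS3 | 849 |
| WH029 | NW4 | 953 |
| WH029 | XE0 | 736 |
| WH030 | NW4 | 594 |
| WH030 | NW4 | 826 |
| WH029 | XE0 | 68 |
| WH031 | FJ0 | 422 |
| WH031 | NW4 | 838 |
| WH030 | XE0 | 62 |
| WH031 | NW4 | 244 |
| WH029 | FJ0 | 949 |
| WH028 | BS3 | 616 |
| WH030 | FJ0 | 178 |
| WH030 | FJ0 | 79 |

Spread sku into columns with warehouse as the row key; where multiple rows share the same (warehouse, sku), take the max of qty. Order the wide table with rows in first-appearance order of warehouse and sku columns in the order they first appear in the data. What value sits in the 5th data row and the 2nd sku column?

746

With rows in first-appearance order of warehouse, row 5 is warehouse=WH031. sku columns in first-appearance order: XE0, BS3, NW4, FJ0; column 2 is BS3.
Long rows with warehouse=WH031, sku=BS3: max(714, 746) = 746.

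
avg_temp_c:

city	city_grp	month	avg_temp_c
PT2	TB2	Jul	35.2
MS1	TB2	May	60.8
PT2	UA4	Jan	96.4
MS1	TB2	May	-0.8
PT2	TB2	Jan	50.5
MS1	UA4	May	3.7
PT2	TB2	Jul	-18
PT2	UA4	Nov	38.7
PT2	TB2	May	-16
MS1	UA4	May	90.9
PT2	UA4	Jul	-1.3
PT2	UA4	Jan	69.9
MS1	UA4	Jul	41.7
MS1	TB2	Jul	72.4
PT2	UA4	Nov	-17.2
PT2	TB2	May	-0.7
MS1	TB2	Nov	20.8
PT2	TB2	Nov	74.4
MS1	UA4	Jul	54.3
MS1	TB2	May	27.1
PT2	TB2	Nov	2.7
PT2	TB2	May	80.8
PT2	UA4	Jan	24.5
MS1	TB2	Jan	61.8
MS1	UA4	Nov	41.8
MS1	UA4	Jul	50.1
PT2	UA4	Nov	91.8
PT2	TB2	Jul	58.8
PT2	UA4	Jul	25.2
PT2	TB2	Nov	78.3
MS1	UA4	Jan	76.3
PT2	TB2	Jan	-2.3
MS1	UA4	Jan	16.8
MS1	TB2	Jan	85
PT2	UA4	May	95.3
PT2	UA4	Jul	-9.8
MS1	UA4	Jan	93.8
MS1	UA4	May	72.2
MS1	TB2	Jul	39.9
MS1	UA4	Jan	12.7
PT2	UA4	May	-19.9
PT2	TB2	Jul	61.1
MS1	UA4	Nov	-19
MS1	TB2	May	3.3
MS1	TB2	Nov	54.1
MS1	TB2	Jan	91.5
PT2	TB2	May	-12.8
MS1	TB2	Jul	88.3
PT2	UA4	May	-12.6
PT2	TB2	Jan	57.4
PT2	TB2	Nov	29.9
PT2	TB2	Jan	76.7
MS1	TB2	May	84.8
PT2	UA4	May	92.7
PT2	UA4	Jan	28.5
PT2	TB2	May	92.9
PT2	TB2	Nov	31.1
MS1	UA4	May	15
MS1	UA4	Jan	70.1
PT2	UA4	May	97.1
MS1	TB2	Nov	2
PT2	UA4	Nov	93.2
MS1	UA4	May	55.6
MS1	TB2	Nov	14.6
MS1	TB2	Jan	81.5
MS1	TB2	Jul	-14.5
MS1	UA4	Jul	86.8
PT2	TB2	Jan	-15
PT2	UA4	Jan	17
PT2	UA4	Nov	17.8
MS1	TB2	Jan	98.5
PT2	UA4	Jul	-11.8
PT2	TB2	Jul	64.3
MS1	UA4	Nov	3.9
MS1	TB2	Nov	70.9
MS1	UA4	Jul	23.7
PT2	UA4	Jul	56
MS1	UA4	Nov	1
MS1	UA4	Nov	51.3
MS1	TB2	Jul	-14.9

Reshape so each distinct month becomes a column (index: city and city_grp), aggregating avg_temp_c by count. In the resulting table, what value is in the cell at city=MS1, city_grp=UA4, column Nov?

5

Rows with city=MS1, city_grp=UA4 and month=Nov: avg_temp_c values are 41.8, -19, 3.9, 1, 51.3.
5 rows match — count = 5.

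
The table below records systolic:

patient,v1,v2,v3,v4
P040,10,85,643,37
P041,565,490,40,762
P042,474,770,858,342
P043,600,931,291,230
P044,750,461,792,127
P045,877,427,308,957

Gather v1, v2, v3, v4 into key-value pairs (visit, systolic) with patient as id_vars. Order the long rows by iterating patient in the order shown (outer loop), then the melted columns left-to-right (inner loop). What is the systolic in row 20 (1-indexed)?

24 rows total (6 × 4). Row 20: index ⌊(20-1)/4⌋ = 4 into patient → P044; (20-1) mod 4 = 3 into the melted columns → v4.
So row 20 is (P044, v4, 127); systolic = 127.

127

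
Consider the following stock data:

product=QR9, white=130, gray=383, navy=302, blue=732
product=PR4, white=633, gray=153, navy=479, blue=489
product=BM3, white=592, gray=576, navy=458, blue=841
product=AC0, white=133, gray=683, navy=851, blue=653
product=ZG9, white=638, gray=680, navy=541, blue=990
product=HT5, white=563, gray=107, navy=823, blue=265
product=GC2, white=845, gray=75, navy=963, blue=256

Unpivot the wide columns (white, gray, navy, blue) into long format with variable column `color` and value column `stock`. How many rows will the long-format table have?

7 product values × 4 melted columns = 28 rows.

28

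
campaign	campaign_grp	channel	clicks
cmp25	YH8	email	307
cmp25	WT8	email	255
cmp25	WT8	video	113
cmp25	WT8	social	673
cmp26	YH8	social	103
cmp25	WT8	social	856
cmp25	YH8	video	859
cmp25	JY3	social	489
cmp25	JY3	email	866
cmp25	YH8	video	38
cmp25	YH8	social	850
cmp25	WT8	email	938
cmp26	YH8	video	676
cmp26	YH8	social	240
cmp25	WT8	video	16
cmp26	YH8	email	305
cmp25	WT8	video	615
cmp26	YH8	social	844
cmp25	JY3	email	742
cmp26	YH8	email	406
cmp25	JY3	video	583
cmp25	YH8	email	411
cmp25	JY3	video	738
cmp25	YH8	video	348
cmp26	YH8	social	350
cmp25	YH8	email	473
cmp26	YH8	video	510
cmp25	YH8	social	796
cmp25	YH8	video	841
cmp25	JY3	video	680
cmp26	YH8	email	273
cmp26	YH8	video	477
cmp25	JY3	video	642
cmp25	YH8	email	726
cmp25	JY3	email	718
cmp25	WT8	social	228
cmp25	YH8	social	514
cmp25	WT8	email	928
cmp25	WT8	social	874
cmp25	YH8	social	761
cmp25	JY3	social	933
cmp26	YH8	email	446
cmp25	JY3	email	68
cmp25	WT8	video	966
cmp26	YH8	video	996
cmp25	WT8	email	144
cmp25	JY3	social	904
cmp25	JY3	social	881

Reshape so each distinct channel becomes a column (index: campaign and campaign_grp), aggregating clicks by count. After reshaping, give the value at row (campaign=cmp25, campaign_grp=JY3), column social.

4

Rows with campaign=cmp25, campaign_grp=JY3 and channel=social: clicks values are 489, 933, 904, 881.
4 rows match — count = 4.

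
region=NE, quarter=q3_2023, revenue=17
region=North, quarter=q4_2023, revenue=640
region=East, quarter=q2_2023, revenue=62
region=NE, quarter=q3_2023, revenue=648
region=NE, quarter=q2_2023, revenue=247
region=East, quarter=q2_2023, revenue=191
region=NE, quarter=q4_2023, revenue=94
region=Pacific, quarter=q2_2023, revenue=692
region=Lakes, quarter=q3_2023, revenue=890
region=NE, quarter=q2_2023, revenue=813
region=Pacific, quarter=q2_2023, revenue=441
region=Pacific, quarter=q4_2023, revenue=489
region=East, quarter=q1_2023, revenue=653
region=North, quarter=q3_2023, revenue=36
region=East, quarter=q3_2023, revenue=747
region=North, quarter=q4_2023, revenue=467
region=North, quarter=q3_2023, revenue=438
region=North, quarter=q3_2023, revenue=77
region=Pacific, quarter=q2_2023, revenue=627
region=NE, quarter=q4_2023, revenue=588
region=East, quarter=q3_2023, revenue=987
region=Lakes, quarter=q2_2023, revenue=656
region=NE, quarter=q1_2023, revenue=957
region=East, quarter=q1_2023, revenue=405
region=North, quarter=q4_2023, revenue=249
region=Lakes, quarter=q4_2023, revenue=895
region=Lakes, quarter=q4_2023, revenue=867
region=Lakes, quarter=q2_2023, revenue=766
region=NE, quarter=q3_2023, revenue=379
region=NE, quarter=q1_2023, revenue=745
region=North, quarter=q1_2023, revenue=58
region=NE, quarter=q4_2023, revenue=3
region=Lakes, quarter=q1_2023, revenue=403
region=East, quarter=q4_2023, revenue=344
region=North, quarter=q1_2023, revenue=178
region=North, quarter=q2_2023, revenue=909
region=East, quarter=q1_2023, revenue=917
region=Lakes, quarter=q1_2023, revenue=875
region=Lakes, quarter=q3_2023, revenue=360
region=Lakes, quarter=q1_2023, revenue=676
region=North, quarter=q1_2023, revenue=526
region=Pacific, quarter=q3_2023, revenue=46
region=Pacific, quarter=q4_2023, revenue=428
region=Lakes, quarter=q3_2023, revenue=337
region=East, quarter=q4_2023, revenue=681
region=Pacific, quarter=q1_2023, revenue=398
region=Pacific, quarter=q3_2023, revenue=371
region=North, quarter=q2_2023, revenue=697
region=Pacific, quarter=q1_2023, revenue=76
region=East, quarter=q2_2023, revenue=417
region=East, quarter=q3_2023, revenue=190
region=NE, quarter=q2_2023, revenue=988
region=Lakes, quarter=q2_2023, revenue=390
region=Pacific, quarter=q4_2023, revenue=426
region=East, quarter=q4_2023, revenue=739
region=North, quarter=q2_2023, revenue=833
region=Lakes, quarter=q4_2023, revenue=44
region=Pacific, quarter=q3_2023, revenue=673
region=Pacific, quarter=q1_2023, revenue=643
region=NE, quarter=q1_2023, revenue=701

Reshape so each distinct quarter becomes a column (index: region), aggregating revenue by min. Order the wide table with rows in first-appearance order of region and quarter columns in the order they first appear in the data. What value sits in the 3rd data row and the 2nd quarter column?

344

With rows in first-appearance order of region, row 3 is region=East. quarter columns in first-appearance order: q3_2023, q4_2023, q2_2023, q1_2023; column 2 is q4_2023.
Long rows with region=East, quarter=q4_2023: min(344, 681, 739) = 344.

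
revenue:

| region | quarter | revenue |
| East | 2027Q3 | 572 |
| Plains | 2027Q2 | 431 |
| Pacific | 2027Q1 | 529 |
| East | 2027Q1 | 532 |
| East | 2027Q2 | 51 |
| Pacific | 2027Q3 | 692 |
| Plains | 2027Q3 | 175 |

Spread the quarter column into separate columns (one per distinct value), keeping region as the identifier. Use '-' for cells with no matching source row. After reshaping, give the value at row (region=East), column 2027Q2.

51

The long row with region=East, quarter=2027Q2 has revenue=51.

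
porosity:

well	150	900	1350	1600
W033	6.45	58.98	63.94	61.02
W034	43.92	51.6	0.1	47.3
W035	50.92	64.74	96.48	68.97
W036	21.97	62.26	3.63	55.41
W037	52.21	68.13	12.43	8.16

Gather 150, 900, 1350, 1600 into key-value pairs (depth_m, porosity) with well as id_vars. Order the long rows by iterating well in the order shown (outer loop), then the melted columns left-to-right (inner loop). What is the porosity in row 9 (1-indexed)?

50.92

20 rows total (5 × 4). Row 9: index ⌊(9-1)/4⌋ = 2 into well → W035; (9-1) mod 4 = 0 into the melted columns → 150.
So row 9 is (W035, 150, 50.92); porosity = 50.92.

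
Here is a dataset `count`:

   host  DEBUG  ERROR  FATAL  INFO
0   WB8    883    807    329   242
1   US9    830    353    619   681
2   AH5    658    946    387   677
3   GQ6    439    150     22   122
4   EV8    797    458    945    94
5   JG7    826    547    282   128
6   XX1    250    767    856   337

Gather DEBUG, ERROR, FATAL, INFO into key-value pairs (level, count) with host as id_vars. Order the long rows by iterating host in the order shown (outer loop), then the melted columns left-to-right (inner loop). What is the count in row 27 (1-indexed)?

856

28 rows total (7 × 4). Row 27: index ⌊(27-1)/4⌋ = 6 into host → XX1; (27-1) mod 4 = 2 into the melted columns → FATAL.
So row 27 is (XX1, FATAL, 856); count = 856.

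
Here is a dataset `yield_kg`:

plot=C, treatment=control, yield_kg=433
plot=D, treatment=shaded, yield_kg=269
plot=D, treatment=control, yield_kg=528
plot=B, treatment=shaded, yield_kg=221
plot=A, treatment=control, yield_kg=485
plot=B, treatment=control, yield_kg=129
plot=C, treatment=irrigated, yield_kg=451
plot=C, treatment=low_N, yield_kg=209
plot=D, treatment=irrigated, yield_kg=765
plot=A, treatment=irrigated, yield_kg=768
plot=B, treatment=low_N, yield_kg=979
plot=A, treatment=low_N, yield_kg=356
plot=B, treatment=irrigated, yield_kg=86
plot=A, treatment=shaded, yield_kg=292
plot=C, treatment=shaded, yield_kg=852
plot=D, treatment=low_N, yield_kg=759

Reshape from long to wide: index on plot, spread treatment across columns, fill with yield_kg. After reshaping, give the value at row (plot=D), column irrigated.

Wide layout: rows indexed by plot, columns are the 4 distinct treatment values (control, shaded, irrigated, low_N).
Cell (plot=D, treatment=irrigated) draws from the long row where plot=D and treatment=irrigated, which has yield_kg=765.

765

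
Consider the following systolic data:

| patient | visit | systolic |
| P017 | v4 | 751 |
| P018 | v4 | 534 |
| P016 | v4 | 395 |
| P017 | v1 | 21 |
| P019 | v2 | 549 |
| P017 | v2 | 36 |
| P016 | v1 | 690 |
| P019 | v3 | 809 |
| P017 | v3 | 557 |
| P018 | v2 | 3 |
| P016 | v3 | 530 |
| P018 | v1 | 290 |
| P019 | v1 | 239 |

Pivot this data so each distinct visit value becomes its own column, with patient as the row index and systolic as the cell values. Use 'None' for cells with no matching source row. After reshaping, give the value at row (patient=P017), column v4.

751

The long row with patient=P017, visit=v4 has systolic=751.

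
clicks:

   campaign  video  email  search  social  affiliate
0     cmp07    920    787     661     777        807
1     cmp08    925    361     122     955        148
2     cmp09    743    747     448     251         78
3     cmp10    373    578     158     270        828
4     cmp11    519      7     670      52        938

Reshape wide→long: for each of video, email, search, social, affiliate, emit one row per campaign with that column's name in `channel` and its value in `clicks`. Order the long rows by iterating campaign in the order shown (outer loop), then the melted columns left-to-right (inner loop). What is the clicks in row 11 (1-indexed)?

25 rows total (5 × 5). Row 11: index ⌊(11-1)/5⌋ = 2 into campaign → cmp09; (11-1) mod 5 = 0 into the melted columns → video.
So row 11 is (cmp09, video, 743); clicks = 743.

743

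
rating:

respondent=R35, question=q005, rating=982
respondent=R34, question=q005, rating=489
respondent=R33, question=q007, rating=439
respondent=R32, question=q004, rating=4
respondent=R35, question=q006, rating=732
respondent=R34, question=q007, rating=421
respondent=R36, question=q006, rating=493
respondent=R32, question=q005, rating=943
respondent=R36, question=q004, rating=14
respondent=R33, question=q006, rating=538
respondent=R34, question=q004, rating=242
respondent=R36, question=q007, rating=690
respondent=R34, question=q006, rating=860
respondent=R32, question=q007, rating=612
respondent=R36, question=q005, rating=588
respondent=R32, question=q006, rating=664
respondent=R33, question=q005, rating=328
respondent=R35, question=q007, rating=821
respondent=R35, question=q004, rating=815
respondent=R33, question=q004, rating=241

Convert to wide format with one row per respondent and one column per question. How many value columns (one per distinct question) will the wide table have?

4 distinct question values: q004, q005, q006, q007.

4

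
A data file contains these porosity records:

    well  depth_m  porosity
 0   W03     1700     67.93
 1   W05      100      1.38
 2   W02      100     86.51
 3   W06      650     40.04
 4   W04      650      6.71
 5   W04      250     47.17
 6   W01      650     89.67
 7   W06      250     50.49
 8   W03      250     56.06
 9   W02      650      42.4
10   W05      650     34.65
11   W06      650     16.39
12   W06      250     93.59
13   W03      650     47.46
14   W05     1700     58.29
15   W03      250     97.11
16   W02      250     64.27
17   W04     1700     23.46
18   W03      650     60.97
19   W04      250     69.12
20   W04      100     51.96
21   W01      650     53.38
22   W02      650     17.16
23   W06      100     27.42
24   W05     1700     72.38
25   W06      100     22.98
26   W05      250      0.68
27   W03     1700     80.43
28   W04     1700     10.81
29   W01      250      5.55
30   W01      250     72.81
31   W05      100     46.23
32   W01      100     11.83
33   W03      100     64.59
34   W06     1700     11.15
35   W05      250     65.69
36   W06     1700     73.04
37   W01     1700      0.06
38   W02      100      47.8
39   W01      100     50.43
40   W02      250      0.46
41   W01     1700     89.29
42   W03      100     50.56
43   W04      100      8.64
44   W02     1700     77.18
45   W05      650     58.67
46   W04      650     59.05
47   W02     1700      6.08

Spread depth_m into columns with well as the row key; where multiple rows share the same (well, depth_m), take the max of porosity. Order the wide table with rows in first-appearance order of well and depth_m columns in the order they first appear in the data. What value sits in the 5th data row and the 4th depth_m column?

With rows in first-appearance order of well, row 5 is well=W04. depth_m columns in first-appearance order: 1700, 100, 650, 250; column 4 is 250.
Long rows with well=W04, depth_m=250: max(47.17, 69.12) = 69.12.

69.12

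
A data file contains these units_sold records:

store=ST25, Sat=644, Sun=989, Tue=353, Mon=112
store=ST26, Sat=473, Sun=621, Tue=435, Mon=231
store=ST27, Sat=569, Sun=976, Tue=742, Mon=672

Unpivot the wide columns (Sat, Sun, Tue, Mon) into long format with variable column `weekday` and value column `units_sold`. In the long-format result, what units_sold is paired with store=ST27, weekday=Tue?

Unpivoting turns each (store, wide-column) pair into one long row.
The wide cell at row ST27, column Tue holds 742, so the long row (ST27, Tue) has units_sold=742.

742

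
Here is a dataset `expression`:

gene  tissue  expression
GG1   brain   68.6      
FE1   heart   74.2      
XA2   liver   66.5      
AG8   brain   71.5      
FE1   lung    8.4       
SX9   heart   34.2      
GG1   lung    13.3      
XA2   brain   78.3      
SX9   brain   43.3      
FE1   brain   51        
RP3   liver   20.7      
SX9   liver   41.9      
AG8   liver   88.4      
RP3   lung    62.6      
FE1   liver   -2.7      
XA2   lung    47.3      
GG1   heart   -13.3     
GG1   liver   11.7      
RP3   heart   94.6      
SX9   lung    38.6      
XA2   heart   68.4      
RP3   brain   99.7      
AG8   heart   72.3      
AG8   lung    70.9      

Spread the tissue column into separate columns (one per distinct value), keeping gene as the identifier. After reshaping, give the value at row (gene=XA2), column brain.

Wide layout: rows indexed by gene, columns are the 4 distinct tissue values (brain, heart, liver, lung).
Cell (gene=XA2, tissue=brain) draws from the long row where gene=XA2 and tissue=brain, which has expression=78.3.

78.3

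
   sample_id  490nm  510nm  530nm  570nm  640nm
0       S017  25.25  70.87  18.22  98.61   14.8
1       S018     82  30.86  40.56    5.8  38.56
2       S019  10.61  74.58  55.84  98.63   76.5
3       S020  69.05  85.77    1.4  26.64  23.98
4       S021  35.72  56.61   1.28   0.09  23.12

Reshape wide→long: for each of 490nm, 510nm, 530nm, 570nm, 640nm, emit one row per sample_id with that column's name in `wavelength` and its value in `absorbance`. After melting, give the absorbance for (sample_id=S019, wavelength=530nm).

Unpivoting turns each (sample_id, wide-column) pair into one long row.
The wide cell at row S019, column 530nm holds 55.84, so the long row (S019, 530nm) has absorbance=55.84.

55.84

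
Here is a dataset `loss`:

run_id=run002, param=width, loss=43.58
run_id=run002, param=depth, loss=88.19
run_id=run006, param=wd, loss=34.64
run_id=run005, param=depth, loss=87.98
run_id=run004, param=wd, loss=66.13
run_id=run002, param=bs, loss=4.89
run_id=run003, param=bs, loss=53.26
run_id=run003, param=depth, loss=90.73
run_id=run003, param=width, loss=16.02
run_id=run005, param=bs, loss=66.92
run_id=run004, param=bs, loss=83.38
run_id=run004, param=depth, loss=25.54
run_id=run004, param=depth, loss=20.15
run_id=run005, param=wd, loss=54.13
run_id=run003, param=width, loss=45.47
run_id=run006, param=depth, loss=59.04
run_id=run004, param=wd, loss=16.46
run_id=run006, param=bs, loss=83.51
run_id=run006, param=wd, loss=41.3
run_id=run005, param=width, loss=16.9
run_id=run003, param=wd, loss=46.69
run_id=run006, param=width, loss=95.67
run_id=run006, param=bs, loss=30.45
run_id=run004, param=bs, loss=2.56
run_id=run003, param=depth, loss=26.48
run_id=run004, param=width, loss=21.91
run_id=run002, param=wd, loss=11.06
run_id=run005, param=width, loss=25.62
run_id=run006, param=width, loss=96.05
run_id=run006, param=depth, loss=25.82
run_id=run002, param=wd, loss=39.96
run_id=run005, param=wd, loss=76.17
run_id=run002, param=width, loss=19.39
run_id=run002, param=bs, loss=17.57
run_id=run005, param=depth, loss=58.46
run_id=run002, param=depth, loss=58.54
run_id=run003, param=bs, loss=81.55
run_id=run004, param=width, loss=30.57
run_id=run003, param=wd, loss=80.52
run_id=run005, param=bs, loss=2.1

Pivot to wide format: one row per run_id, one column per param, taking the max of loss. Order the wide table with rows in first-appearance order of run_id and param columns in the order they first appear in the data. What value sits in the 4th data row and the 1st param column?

30.57

With rows in first-appearance order of run_id, row 4 is run_id=run004. param columns in first-appearance order: width, depth, wd, bs; column 1 is width.
Long rows with run_id=run004, param=width: max(21.91, 30.57) = 30.57.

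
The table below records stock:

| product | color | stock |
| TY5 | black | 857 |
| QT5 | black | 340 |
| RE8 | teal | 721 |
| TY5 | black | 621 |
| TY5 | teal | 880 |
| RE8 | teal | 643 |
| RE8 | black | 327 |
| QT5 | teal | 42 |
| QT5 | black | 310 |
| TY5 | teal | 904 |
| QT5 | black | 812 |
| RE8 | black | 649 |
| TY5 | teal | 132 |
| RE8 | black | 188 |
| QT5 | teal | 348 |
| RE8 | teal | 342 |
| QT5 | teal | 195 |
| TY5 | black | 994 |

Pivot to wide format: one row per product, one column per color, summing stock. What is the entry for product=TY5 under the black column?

Rows with product=TY5 and color=black: stock values are 857, 621, 994.
857 + 621 + 994 = 2472.

2472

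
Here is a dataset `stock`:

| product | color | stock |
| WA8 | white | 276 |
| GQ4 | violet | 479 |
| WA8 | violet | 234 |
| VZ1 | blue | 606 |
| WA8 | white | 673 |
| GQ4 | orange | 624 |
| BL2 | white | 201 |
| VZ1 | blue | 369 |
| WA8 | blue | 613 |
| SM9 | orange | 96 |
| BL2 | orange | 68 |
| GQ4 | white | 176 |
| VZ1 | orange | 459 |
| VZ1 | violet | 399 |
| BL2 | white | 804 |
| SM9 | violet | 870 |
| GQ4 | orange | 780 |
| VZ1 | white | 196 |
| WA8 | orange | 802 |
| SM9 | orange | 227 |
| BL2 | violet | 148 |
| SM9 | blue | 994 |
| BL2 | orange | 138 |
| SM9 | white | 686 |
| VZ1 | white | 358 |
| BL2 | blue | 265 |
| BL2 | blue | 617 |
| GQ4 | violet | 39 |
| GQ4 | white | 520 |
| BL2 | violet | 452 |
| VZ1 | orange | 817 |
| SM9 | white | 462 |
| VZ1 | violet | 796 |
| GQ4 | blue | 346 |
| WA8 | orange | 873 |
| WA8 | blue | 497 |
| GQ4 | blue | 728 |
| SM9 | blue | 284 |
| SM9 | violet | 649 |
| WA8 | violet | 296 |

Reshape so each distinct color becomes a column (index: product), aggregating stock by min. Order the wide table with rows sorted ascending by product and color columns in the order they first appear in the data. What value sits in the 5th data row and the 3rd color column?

497

With rows sorted ascending by product, row 5 is product=WA8. color columns in first-appearance order: white, violet, blue, orange; column 3 is blue.
Long rows with product=WA8, color=blue: min(613, 497) = 497.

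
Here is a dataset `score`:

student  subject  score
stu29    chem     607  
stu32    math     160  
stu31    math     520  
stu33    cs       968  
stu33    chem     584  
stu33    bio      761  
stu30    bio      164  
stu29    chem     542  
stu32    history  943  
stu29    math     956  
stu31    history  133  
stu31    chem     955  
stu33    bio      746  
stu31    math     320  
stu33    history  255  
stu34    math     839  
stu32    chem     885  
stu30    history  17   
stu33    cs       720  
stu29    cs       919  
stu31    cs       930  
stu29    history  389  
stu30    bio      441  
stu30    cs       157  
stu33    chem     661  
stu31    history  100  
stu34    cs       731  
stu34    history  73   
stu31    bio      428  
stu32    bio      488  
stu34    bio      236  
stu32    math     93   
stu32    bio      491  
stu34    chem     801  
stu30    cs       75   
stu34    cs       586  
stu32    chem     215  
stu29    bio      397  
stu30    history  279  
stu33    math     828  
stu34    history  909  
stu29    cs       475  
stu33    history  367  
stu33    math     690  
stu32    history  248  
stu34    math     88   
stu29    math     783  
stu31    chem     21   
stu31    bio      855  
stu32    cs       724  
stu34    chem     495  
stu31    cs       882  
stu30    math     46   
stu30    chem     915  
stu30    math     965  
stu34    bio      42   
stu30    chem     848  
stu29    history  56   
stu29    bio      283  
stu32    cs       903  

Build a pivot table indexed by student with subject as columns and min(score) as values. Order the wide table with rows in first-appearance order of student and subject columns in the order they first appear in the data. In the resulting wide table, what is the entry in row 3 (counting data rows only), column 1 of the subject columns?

21

With rows in first-appearance order of student, row 3 is student=stu31. subject columns in first-appearance order: chem, math, cs, bio, history; column 1 is chem.
Long rows with student=stu31, subject=chem: min(955, 21) = 21.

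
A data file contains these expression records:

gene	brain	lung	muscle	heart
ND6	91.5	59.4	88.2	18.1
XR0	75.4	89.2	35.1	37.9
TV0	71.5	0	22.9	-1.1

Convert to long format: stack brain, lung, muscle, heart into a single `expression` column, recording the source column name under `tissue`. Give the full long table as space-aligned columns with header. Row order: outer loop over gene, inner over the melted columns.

gene  tissue  expression
ND6   brain   91.5      
ND6   lung    59.4      
ND6   muscle  88.2      
ND6   heart   18.1      
XR0   brain   75.4      
XR0   lung    89.2      
XR0   muscle  35.1      
XR0   heart   37.9      
TV0   brain   71.5      
TV0   lung    0         
TV0   muscle  22.9      
TV0   heart   -1.1      

Each (gene, column) pair becomes one row: 3 × 4 = 12 rows.
For example, (ND6, brain) → expression=91.5.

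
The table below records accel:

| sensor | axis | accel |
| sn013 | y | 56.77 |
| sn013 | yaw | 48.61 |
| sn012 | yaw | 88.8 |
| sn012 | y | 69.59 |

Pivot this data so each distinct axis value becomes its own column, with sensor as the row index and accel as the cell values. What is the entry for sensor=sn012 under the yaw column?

Wide layout: rows indexed by sensor, columns are the 2 distinct axis values (y, yaw).
Cell (sensor=sn012, axis=yaw) draws from the long row where sensor=sn012 and axis=yaw, which has accel=88.8.

88.8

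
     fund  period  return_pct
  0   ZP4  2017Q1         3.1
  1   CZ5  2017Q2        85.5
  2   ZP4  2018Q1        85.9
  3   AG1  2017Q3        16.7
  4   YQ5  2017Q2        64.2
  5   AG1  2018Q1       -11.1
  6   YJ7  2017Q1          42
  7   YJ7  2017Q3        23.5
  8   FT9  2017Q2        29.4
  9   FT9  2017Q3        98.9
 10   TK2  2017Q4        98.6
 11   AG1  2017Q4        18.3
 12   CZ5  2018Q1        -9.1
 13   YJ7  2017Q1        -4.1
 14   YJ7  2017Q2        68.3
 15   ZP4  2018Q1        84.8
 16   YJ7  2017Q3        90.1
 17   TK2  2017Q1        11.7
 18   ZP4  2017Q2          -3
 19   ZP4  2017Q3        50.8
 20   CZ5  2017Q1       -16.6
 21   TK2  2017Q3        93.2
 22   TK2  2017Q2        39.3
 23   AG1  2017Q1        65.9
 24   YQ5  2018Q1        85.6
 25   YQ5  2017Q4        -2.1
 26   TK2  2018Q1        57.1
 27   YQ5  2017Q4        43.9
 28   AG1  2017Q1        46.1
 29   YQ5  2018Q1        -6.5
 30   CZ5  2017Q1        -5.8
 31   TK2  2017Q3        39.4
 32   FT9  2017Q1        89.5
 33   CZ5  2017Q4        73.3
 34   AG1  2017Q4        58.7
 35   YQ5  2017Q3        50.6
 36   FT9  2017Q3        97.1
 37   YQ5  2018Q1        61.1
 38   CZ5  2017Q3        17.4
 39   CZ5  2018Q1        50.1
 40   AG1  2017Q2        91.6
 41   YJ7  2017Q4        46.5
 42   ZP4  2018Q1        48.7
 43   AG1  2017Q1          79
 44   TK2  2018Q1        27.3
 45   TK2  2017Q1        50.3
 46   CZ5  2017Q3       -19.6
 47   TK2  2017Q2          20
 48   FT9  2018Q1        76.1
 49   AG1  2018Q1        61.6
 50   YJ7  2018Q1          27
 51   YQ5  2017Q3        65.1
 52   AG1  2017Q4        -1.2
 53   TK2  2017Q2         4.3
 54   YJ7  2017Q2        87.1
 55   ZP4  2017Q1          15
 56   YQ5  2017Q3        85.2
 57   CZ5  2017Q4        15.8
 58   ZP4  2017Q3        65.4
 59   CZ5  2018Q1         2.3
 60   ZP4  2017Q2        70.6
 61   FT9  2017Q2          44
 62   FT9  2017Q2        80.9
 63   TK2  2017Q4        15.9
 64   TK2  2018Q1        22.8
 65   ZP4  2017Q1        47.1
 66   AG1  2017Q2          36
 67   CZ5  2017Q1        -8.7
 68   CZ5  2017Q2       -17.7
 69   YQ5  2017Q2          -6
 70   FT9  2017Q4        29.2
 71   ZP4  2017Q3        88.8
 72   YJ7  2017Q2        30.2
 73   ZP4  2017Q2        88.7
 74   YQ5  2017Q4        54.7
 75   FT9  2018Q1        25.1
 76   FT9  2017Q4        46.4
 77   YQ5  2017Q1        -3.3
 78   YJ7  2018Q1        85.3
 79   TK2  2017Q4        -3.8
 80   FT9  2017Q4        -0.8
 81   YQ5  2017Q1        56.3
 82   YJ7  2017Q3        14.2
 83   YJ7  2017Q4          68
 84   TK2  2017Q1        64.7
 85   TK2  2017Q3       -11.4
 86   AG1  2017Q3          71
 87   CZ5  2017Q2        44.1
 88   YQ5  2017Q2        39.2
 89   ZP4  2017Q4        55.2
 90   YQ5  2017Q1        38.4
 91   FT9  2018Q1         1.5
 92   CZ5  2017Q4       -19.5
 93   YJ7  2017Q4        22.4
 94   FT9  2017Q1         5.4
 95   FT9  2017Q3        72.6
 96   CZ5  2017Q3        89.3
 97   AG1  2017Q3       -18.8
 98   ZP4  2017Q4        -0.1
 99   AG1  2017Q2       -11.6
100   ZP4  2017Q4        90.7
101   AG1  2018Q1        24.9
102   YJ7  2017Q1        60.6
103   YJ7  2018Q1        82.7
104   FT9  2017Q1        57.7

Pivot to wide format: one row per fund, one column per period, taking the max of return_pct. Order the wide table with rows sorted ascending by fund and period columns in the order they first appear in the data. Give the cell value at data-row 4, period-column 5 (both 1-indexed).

With rows sorted ascending by fund, row 4 is fund=TK2. period columns in first-appearance order: 2017Q1, 2017Q2, 2018Q1, 2017Q3, 2017Q4; column 5 is 2017Q4.
Long rows with fund=TK2, period=2017Q4: max(98.6, 15.9, -3.8) = 98.6.

98.6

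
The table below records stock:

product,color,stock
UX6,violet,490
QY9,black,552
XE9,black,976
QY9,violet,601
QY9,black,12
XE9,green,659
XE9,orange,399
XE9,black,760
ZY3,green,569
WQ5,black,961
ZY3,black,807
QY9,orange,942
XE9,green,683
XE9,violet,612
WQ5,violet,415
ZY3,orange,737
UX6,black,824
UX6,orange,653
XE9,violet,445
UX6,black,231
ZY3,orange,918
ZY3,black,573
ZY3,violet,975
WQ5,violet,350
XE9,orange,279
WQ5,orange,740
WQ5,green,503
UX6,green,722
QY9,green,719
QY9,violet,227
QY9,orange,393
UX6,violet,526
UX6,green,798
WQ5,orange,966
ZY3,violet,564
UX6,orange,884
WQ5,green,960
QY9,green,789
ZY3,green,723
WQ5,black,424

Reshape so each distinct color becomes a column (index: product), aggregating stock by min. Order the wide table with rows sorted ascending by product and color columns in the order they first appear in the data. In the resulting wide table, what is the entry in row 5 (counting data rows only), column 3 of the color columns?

569

With rows sorted ascending by product, row 5 is product=ZY3. color columns in first-appearance order: violet, black, green, orange; column 3 is green.
Long rows with product=ZY3, color=green: min(569, 723) = 569.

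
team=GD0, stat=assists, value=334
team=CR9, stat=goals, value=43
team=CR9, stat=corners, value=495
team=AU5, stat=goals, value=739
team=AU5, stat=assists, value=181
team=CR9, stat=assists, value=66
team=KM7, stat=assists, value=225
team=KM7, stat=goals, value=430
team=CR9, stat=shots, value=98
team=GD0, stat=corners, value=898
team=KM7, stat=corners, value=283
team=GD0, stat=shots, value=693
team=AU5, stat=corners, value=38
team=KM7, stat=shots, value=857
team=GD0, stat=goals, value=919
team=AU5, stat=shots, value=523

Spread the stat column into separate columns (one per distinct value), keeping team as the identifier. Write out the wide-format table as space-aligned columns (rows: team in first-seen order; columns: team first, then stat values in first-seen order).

team  assists  goals  corners  shots
GD0   334      919    898      693  
CR9   66       43     495      98   
AU5   181      739    38       523  
KM7   225      430    283      857  

Columns: team plus the 4 distinct stat values (assists, goals, corners, shots).
For example, row GD0 column assists takes value=334 from the long row (GD0, assists).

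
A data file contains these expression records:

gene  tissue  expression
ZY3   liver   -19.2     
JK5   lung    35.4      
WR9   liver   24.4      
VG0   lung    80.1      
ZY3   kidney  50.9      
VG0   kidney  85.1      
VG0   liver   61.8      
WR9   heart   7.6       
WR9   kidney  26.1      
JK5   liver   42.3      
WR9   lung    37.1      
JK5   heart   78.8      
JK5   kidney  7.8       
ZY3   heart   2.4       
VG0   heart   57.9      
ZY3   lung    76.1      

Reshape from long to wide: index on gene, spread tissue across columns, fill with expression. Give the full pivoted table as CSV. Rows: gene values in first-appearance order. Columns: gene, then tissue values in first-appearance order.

gene,liver,lung,kidney,heart
ZY3,-19.2,76.1,50.9,2.4
JK5,42.3,35.4,7.8,78.8
WR9,24.4,37.1,26.1,7.6
VG0,61.8,80.1,85.1,57.9

Columns: gene plus the 4 distinct tissue values (liver, lung, kidney, heart).
For example, row ZY3 column liver takes expression=-19.2 from the long row (ZY3, liver).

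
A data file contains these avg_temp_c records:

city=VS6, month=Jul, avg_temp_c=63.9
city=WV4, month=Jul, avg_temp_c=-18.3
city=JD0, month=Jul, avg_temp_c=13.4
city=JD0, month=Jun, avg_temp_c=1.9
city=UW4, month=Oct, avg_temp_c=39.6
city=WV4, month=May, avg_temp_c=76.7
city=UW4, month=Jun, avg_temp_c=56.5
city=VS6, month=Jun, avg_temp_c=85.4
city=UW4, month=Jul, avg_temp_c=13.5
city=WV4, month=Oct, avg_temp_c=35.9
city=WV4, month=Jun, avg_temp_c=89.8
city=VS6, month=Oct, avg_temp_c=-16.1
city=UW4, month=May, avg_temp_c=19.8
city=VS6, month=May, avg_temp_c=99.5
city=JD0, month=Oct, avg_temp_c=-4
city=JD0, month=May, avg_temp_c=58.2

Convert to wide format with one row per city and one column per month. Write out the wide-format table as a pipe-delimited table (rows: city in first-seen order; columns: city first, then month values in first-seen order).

| city | Jul | Jun | Oct | May |
| VS6 | 63.9 | 85.4 | -16.1 | 99.5 |
| WV4 | -18.3 | 89.8 | 35.9 | 76.7 |
| JD0 | 13.4 | 1.9 | -4 | 58.2 |
| UW4 | 13.5 | 56.5 | 39.6 | 19.8 |

Columns: city plus the 4 distinct month values (Jul, Jun, Oct, May).
For example, row VS6 column Jul takes avg_temp_c=63.9 from the long row (VS6, Jul).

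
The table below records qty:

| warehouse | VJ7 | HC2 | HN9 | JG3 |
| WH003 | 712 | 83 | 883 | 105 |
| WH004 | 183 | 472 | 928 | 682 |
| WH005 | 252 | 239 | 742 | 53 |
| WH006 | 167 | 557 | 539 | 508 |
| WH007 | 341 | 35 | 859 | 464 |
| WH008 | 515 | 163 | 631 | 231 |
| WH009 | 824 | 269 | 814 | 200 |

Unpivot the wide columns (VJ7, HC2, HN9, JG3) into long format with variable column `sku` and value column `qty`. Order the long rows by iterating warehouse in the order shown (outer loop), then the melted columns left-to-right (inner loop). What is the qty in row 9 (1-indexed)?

28 rows total (7 × 4). Row 9: index ⌊(9-1)/4⌋ = 2 into warehouse → WH005; (9-1) mod 4 = 0 into the melted columns → VJ7.
So row 9 is (WH005, VJ7, 252); qty = 252.

252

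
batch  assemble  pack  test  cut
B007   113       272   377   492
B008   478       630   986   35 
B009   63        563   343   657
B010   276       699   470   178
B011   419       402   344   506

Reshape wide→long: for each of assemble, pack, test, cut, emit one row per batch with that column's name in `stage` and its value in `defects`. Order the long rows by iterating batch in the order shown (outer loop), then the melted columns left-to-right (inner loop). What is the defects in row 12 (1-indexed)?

657

20 rows total (5 × 4). Row 12: index ⌊(12-1)/4⌋ = 2 into batch → B009; (12-1) mod 4 = 3 into the melted columns → cut.
So row 12 is (B009, cut, 657); defects = 657.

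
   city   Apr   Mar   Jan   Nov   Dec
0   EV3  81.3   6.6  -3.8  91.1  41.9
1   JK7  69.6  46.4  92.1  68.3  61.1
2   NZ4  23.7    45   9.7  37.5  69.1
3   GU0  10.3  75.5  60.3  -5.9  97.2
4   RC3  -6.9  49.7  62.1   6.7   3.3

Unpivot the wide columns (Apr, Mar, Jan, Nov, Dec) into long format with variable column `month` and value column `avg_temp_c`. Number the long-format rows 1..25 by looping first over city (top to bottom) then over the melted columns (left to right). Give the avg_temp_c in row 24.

6.7

25 rows total (5 × 5). Row 24: index ⌊(24-1)/5⌋ = 4 into city → RC3; (24-1) mod 5 = 3 into the melted columns → Nov.
So row 24 is (RC3, Nov, 6.7); avg_temp_c = 6.7.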